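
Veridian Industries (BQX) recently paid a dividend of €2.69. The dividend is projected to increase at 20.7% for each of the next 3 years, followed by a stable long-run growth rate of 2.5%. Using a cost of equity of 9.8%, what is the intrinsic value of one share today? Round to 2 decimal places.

Two-stage DDM. Project D₁…D_3 at 0.207, terminal growth 0.025, discount at r = 0.098.
D_1 = 3.2468
D_2 = 3.9189
D_3 = 4.7301
Terminal value at t=3: TV = D_4/(r−g) = 4.8484/(0.098−0.025) = 66.4164
P₀ = 3.2468/(1+0.098)^1 + 3.9189/(1+0.098)^2 + 4.7301/(1+0.098)^3 + 66.4164/(1+0.098)^3 = 59.9537

€59.95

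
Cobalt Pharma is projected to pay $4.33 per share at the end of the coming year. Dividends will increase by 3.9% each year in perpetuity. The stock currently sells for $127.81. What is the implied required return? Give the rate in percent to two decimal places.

Rearranging the constant-growth DDM: r = D₁/P₀ + g.
r = 4.3300 / 127.81 + 0.039 = 0.03388 + 0.039 = 0.07288

7.29%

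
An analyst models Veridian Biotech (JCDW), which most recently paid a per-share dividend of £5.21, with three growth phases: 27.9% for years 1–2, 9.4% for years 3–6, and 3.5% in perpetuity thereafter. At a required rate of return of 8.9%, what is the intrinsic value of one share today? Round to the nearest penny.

£182.67

Three-stage DDM. Project D₁…D_6; terminal Gordon value at t=6 with g = 0.035; discount at r = 0.089.
D_1 = 6.6636
D_2 = 8.5227
D_3 = 9.3239
D_4 = 10.2003
D_5 = 11.1591
D_6 = 12.2081
TV_6 = 12.6354/(0.089−0.035) = 233.9886
P₀ = Σ Dₜ/(1+r)ᵗ + TV_6/(1+r)^6 = 182.6737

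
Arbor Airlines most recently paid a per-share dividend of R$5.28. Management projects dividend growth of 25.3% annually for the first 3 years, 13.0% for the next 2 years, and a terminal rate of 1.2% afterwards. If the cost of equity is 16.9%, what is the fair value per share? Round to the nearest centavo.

Three-stage DDM. Project D₁…D_5; terminal Gordon value at t=5 with g = 0.012; discount at r = 0.169.
D_1 = 6.6158
D_2 = 8.2896
D_3 = 10.3869
D_4 = 11.7372
D_5 = 13.2631
TV_5 = 13.4222/(0.169−0.012) = 85.4919
P₀ = Σ Dₜ/(1+r)ᵗ + TV_5/(1+r)^5 = 69.7487

R$69.75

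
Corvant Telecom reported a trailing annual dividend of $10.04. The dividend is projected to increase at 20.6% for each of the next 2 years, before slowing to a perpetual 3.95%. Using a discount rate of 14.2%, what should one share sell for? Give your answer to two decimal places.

Two-stage DDM. Project D₁…D_2 at 0.206, terminal growth 0.0395, discount at r = 0.142.
D_1 = 12.1082
D_2 = 14.6025
Terminal value at t=2: TV = D_3/(r−g) = 15.1793/(0.142−0.0395) = 148.0911
P₀ = 12.1082/(1+0.142)^1 + 14.6025/(1+0.142)^2 + 148.0911/(1+0.142)^2 = 135.3520

$135.35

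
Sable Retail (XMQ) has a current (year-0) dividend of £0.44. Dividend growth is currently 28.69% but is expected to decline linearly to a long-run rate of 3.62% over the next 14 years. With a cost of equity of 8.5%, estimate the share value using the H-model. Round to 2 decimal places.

H-model: P₀ = D₀[(1+g_L) + H(g_S−g_L)]/(r−g_L), with H = 14/2 = 7.
P₀ = 0.44 × [(1+0.0362) + 7×(0.2869−0.0362)] / (0.085−0.0362)
   = 0.44 × 2.7911 / 0.0488 = 25.1657

£25.17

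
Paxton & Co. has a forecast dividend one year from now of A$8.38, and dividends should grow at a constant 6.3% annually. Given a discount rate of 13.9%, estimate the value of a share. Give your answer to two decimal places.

Gordon growth model: P₀ = D₁/(r − g), with D₁ = 8.38 given directly.
P₀ = 8.3800 / (0.139 − 0.063) = 8.3800 / 0.076 = 110.2632

A$110.26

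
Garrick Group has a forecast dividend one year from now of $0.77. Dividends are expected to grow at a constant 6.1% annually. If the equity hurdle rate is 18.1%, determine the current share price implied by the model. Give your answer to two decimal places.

$6.42

Gordon growth model: P₀ = D₁/(r − g), with D₁ = 0.77 given directly.
P₀ = 0.7700 / (0.181 − 0.061) = 0.7700 / 0.12 = 6.4167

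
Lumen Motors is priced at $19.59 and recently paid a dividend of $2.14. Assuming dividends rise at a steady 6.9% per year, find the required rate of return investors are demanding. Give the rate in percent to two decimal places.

18.58%

Rearranging the constant-growth DDM: r = D₁/P₀ + g.
D₁ = 2.14 × (1 + 0.069) = 2.2877.
r = 2.2877 / 19.59 + 0.069 = 0.11678 + 0.069 = 0.18578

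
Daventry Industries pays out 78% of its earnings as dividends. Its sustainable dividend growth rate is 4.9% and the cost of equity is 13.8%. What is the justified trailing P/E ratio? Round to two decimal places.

9.19

Justified trailing P/E = b(1+g)/(r−g) = 0.78×(1+0.049)/(0.138−0.049) = 9.1935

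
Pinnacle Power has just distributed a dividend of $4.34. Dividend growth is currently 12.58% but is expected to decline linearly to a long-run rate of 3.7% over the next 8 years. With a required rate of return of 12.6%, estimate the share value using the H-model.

H-model: P₀ = D₀[(1+g_L) + H(g_S−g_L)]/(r−g_L), with H = 8/2 = 4.
P₀ = 4.34 × [(1+0.037) + 4×(0.1258−0.037)] / (0.126−0.037)
   = 4.34 × 1.3922 / 0.089 = 67.8893

$67.89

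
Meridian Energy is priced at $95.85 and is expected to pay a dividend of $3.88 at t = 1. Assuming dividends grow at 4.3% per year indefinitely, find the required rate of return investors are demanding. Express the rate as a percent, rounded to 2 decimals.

8.35%

Rearranging the constant-growth DDM: r = D₁/P₀ + g.
r = 3.8800 / 95.85 + 0.043 = 0.04048 + 0.043 = 0.08348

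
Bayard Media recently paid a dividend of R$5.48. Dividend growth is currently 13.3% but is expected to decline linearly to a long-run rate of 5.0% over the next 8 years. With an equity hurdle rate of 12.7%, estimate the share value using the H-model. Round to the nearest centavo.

H-model: P₀ = D₀[(1+g_L) + H(g_S−g_L)]/(r−g_L), with H = 8/2 = 4.
P₀ = 5.48 × [(1+0.05) + 4×(0.133−0.05)] / (0.127−0.05)
   = 5.48 × 1.3820 / 0.077 = 98.3553

R$98.36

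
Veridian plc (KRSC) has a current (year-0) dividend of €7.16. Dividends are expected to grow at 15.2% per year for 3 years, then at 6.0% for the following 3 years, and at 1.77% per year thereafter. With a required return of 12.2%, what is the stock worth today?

Three-stage DDM. Project D₁…D_6; terminal Gordon value at t=6 with g = 0.0177; discount at r = 0.122.
D_1 = 8.2483
D_2 = 9.5021
D_3 = 10.9464
D_4 = 11.6032
D_5 = 12.2994
D_6 = 13.0373
TV_6 = 13.2681/(0.122−0.0177) = 127.2107
P₀ = Σ Dₜ/(1+r)ᵗ + TV_6/(1+r)^6 = 107.1853

€107.19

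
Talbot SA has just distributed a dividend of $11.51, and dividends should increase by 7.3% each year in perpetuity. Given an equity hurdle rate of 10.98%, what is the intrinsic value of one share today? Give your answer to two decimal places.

Gordon growth model: P₀ = D₁/(r − g). D₁ = 11.51 × (1 + 0.073) = 12.3502.
P₀ = 12.3502 / (0.1098 − 0.073) = 12.3502 / 0.0368 = 335.6041

$335.60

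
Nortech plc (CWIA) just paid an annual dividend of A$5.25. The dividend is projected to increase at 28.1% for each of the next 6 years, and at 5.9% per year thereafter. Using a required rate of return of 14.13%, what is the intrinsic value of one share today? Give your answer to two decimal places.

Two-stage DDM. Project D₁…D_6 at 0.281, terminal growth 0.059, discount at r = 0.1413.
D_1 = 6.7253
D_2 = 8.6150
D_3 = 11.0359
D_4 = 14.1370
D_5 = 18.1094
D_6 = 23.1982
Terminal value at t=6: TV = D_7/(r−g) = 24.5669/(0.1413−0.059) = 298.5040
P₀ = 6.7253/(1+0.1413)^1 + 8.6150/(1+0.1413)^2 + 11.0359/(1+0.1413)^3 + 14.1370/(1+0.1413)^4 + 18.1094/(1+0.1413)^5 + 23.1982/(1+0.1413)^6 + 298.5040/(1+0.1413)^6 = 183.1786

A$183.18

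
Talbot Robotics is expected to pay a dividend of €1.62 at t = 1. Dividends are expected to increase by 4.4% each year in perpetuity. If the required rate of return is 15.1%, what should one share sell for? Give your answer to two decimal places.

€15.14

Gordon growth model: P₀ = D₁/(r − g), with D₁ = 1.62 given directly.
P₀ = 1.6200 / (0.151 − 0.044) = 1.6200 / 0.107 = 15.1402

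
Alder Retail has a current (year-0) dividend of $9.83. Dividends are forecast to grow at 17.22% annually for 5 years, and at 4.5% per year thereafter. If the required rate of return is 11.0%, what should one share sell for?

Two-stage DDM. Project D₁…D_5 at 0.1722, terminal growth 0.045, discount at r = 0.11.
D_1 = 11.5227
D_2 = 13.5069
D_3 = 15.8328
D_4 = 18.5592
D_5 = 21.7552
Terminal value at t=5: TV = D_6/(r−g) = 22.7341/(0.11−0.045) = 349.7559
P₀ = 11.5227/(1+0.11)^1 + 13.5069/(1+0.11)^2 + 15.8328/(1+0.11)^3 + 18.5592/(1+0.11)^4 + 21.7552/(1+0.11)^5 + 349.7559/(1+0.11)^5 = 265.6195

$265.62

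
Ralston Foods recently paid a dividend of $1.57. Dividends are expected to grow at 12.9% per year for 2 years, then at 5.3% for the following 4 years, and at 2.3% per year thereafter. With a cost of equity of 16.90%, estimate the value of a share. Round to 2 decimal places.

Three-stage DDM. Project D₁…D_6; terminal Gordon value at t=6 with g = 0.023; discount at r = 0.169.
D_1 = 1.7725
D_2 = 2.0012
D_3 = 2.1072
D_4 = 2.2189
D_5 = 2.3365
D_6 = 2.4604
TV_6 = 2.5170/(0.169−0.023) = 17.2395
P₀ = Σ Dₜ/(1+r)ᵗ + TV_6/(1+r)^6 = 14.2775

$14.28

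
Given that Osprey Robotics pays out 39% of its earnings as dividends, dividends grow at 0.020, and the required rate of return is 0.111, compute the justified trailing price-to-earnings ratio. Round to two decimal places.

4.37

Justified trailing P/E = b(1+g)/(r−g) = 0.39×(1+0.02)/(0.111−0.02) = 4.3714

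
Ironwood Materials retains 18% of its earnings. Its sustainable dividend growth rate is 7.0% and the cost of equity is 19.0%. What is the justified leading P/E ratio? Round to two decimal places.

Payout ratio b = 1 − 0.18 = 0.82.
Justified leading P/E = b/(r−g) = 0.82/(0.19−0.07) = 6.8333

6.83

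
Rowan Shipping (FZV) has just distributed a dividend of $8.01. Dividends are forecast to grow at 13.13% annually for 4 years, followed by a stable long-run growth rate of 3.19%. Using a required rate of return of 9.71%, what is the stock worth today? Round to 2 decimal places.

$177.95

Two-stage DDM. Project D₁…D_4 at 0.1313, terminal growth 0.0319, discount at r = 0.0971.
D_1 = 9.0617
D_2 = 10.2515
D_3 = 11.5975
D_4 = 13.1203
Terminal value at t=4: TV = D_5/(r−g) = 13.5388/(0.0971−0.0319) = 207.6508
P₀ = 9.0617/(1+0.0971)^1 + 10.2515/(1+0.0971)^2 + 11.5975/(1+0.0971)^3 + 13.1203/(1+0.0971)^4 + 207.6508/(1+0.0971)^4 = 177.9499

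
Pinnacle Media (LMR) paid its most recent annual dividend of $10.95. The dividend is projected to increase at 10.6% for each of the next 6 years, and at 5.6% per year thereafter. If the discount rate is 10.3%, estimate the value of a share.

Two-stage DDM. Project D₁…D_6 at 0.106, terminal growth 0.056, discount at r = 0.103.
D_1 = 12.1107
D_2 = 13.3944
D_3 = 14.8142
D_4 = 16.3846
D_5 = 18.1213
D_6 = 20.0422
Terminal value at t=6: TV = D_7/(r−g) = 21.1645/(0.103−0.056) = 450.3093
P₀ = 12.1107/(1+0.103)^1 + 13.3944/(1+0.103)^2 + 14.8142/(1+0.103)^3 + 16.3846/(1+0.103)^4 + 18.1213/(1+0.103)^5 + 20.0422/(1+0.103)^6 + 450.3093/(1+0.103)^6 = 316.3961

$316.40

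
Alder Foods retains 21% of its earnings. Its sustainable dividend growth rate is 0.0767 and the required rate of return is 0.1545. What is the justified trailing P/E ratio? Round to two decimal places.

10.93

Payout ratio b = 1 − 0.21 = 0.79.
Justified trailing P/E = b(1+g)/(r−g) = 0.79×(1+0.0767)/(0.1545−0.0767) = 10.9331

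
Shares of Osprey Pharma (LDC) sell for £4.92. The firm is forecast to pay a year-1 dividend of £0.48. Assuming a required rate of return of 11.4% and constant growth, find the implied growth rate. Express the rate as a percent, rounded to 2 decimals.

From P₀ = D₁/(r − g), the implied growth is g = r − D₁/P₀.
g = 0.114 − 0.48/4.92 = 0.114 − 0.09756 = 0.01644

1.64%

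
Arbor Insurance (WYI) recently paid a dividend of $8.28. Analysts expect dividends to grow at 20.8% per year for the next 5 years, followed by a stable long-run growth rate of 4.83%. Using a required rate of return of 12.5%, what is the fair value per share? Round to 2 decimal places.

Two-stage DDM. Project D₁…D_5 at 0.208, terminal growth 0.0483, discount at r = 0.125.
D_1 = 10.0022
D_2 = 12.0827
D_3 = 14.5959
D_4 = 17.6319
D_5 = 21.2993
Terminal value at t=5: TV = D_6/(r−g) = 22.3280/(0.125−0.0483) = 291.1087
P₀ = 10.0022/(1+0.125)^1 + 12.0827/(1+0.125)^2 + 14.5959/(1+0.125)^3 + 17.6319/(1+0.125)^4 + 21.2993/(1+0.125)^5 + 291.1087/(1+0.125)^5 = 213.0606

$213.06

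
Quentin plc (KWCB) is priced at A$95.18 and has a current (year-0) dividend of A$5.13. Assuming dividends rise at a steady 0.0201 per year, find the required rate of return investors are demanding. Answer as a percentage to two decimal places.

7.51%

Rearranging the constant-growth DDM: r = D₁/P₀ + g.
D₁ = 5.13 × (1 + 0.0201) = 5.2331.
r = 5.2331 / 95.18 + 0.0201 = 0.05498 + 0.0201 = 0.07508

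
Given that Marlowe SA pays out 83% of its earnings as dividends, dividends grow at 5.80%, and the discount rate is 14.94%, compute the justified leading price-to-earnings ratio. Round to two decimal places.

Justified leading P/E = b/(r−g) = 0.83/(0.1494−0.058) = 9.0810

9.08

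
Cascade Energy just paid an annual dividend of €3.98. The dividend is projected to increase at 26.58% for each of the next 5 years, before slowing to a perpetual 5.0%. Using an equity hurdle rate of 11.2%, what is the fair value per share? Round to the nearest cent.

€158.67

Two-stage DDM. Project D₁…D_5 at 0.2658, terminal growth 0.05, discount at r = 0.112.
D_1 = 5.0379
D_2 = 6.3770
D_3 = 8.0719
D_4 = 10.2175
D_5 = 12.9333
Terminal value at t=5: TV = D_6/(r−g) = 13.5799/(0.112−0.05) = 219.0313
P₀ = 5.0379/(1+0.112)^1 + 6.3770/(1+0.112)^2 + 8.0719/(1+0.112)^3 + 10.2175/(1+0.112)^4 + 12.9333/(1+0.112)^5 + 219.0313/(1+0.112)^5 = 158.6663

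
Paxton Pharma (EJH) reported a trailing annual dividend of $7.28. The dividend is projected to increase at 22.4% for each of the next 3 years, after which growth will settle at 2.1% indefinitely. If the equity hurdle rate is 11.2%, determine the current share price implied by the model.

Two-stage DDM. Project D₁…D_3 at 0.224, terminal growth 0.021, discount at r = 0.112.
D_1 = 8.9107
D_2 = 10.9067
D_3 = 13.3498
Terminal value at t=3: TV = D_4/(r−g) = 13.6302/(0.112−0.021) = 149.7821
P₀ = 8.9107/(1+0.112)^1 + 10.9067/(1+0.112)^2 + 13.3498/(1+0.112)^3 + 149.7821/(1+0.112)^3 = 135.4718

$135.47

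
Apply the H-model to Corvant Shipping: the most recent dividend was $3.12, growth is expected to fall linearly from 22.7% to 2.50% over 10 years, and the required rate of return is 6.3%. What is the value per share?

H-model: P₀ = D₀[(1+g_L) + H(g_S−g_L)]/(r−g_L), with H = 10/2 = 5.
P₀ = 3.12 × [(1+0.025) + 5×(0.227−0.025)] / (0.063−0.025)
   = 3.12 × 2.0350 / 0.038 = 167.0842

$167.08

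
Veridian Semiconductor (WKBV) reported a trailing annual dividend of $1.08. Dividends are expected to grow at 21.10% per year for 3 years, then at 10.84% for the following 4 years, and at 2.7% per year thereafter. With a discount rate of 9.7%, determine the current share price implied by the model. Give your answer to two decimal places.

Three-stage DDM. Project D₁…D_7; terminal Gordon value at t=7 with g = 0.027; discount at r = 0.097.
D_1 = 1.3079
D_2 = 1.5838
D_3 = 1.9180
D_4 = 2.1259
D_5 = 2.3564
D_6 = 2.6118
D_7 = 2.8950
TV_7 = 2.9731/(0.097−0.027) = 42.4732
P₀ = Σ Dₜ/(1+r)ᵗ + TV_7/(1+r)^7 = 32.1416

$32.14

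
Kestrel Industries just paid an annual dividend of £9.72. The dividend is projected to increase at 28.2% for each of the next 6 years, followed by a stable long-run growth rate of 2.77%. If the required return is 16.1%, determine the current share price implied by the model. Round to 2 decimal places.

£219.54

Two-stage DDM. Project D₁…D_6 at 0.282, terminal growth 0.0277, discount at r = 0.161.
D_1 = 12.4610
D_2 = 15.9751
D_3 = 20.4800
D_4 = 26.2554
D_5 = 33.6594
D_6 = 43.1514
Terminal value at t=6: TV = D_7/(r−g) = 44.3466/(0.161−0.0277) = 332.6830
P₀ = 12.4610/(1+0.161)^1 + 15.9751/(1+0.161)^2 + 20.4800/(1+0.161)^3 + 26.2554/(1+0.161)^4 + 33.6594/(1+0.161)^5 + 43.1514/(1+0.161)^6 + 332.6830/(1+0.161)^6 = 219.5418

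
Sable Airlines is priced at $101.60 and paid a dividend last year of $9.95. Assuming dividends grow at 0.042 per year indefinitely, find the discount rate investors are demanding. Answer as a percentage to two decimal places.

Rearranging the constant-growth DDM: r = D₁/P₀ + g.
D₁ = 9.95 × (1 + 0.042) = 10.3679.
r = 10.3679 / 101.60 + 0.042 = 0.10205 + 0.042 = 0.14405

14.40%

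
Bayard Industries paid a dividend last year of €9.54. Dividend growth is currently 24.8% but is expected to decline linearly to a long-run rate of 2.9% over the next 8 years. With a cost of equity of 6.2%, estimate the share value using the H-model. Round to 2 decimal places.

H-model: P₀ = D₀[(1+g_L) + H(g_S−g_L)]/(r−g_L), with H = 8/2 = 4.
P₀ = 9.54 × [(1+0.029) + 4×(0.248−0.029)] / (0.062−0.029)
   = 9.54 × 1.9050 / 0.033 = 550.7182

€550.72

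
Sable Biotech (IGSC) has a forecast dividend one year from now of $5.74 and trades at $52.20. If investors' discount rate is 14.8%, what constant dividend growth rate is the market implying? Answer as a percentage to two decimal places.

From P₀ = D₁/(r − g), the implied growth is g = r − D₁/P₀.
g = 0.148 − 5.74/52.20 = 0.148 − 0.10996 = 0.03804

3.80%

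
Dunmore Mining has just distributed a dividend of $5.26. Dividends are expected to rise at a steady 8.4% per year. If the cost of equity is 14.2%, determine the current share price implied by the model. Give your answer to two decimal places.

Gordon growth model: P₀ = D₁/(r − g). D₁ = 5.26 × (1 + 0.084) = 5.7018.
P₀ = 5.7018 / (0.142 − 0.084) = 5.7018 / 0.058 = 98.3076

$98.31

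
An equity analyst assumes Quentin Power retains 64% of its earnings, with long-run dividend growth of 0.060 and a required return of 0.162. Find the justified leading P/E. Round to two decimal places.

3.53

Payout ratio b = 1 − 0.64 = 0.36.
Justified leading P/E = b/(r−g) = 0.36/(0.162−0.06) = 3.5294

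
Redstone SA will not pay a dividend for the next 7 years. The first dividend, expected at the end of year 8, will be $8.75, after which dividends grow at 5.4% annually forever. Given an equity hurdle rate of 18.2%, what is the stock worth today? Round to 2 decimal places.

$21.21

Deferred-dividend DDM. At t=7 the remaining stream is a growing perpetuity with first payment D_8 = 8.75.
V_7 = D_8/(r−g) = 8.75/(0.182−0.054) = 68.3594
P₀ = V_7/(1+r)^7 = 68.3594/(1+0.182)^7 = 21.2068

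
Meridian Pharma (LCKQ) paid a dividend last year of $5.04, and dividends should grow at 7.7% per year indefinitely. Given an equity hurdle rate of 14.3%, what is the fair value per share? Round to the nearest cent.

Gordon growth model: P₀ = D₁/(r − g). D₁ = 5.04 × (1 + 0.077) = 5.4281.
P₀ = 5.4281 / (0.143 − 0.077) = 5.4281 / 0.066 = 82.2436

$82.24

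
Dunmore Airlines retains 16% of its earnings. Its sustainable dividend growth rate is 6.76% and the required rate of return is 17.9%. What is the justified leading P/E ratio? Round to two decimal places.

Payout ratio b = 1 − 0.16 = 0.84.
Justified leading P/E = b/(r−g) = 0.84/(0.179−0.0676) = 7.5404

7.54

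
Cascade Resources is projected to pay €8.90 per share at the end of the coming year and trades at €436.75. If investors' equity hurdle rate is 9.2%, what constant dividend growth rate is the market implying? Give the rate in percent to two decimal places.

From P₀ = D₁/(r − g), the implied growth is g = r − D₁/P₀.
g = 0.092 − 8.90/436.75 = 0.092 − 0.02038 = 0.07162

7.16%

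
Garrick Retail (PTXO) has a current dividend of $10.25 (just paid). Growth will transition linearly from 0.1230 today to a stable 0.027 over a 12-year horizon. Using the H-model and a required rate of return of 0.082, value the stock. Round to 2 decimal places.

$298.74

H-model: P₀ = D₀[(1+g_L) + H(g_S−g_L)]/(r−g_L), with H = 12/2 = 6.
P₀ = 10.25 × [(1+0.027) + 6×(0.123−0.027)] / (0.082−0.027)
   = 10.25 × 1.6030 / 0.055 = 298.7409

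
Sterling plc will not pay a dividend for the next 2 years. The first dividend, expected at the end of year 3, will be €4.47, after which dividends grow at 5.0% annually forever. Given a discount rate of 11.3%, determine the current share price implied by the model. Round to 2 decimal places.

Deferred-dividend DDM. At t=2 the remaining stream is a growing perpetuity with first payment D_3 = 4.47.
V_2 = D_3/(r−g) = 4.47/(0.113−0.05) = 70.9524
P₀ = V_2/(1+r)^2 = 70.9524/(1+0.113)^2 = 57.2765

€57.28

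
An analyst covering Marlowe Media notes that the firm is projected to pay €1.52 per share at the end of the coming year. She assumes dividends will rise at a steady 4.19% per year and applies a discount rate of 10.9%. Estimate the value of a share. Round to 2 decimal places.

Gordon growth model: P₀ = D₁/(r − g), with D₁ = 1.52 given directly.
P₀ = 1.5200 / (0.109 − 0.0419) = 1.5200 / 0.0671 = 22.6528

€22.65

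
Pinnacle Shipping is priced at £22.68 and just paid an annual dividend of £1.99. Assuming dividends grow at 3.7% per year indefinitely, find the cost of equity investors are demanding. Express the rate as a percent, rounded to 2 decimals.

12.80%

Rearranging the constant-growth DDM: r = D₁/P₀ + g.
D₁ = 1.99 × (1 + 0.037) = 2.0636.
r = 2.0636 / 22.68 + 0.037 = 0.09099 + 0.037 = 0.12799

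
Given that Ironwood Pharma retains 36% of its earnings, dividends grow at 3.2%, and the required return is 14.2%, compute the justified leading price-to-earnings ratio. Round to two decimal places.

Payout ratio b = 1 − 0.36 = 0.64.
Justified leading P/E = b/(r−g) = 0.64/(0.142−0.032) = 5.8182

5.82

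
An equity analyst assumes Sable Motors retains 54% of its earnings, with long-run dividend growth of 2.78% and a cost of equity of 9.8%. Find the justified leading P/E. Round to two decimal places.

Payout ratio b = 1 − 0.54 = 0.46.
Justified leading P/E = b/(r−g) = 0.46/(0.098−0.0278) = 6.5527

6.55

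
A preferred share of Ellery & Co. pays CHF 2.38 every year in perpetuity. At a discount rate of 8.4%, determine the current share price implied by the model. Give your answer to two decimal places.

CHF 28.33

Zero-growth DDM (perpetuity): P₀ = D/r = 2.38 / 0.084 = 28.3333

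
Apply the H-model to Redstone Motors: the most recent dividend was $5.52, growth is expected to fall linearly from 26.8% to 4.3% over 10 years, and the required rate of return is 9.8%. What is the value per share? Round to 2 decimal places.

H-model: P₀ = D₀[(1+g_L) + H(g_S−g_L)]/(r−g_L), with H = 10/2 = 5.
P₀ = 5.52 × [(1+0.043) + 5×(0.268−0.043)] / (0.098−0.043)
   = 5.52 × 2.1680 / 0.055 = 217.5884

$217.59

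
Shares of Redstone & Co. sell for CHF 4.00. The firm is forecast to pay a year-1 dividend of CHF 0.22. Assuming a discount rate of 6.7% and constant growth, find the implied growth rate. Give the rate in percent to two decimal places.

From P₀ = D₁/(r − g), the implied growth is g = r − D₁/P₀.
g = 0.067 − 0.22/4.00 = 0.067 − 0.05500 = 0.01200

1.20%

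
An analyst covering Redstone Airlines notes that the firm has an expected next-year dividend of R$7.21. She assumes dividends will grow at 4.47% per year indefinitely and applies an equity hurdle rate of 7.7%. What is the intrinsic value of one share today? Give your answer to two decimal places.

R$223.22

Gordon growth model: P₀ = D₁/(r − g), with D₁ = 7.21 given directly.
P₀ = 7.2100 / (0.077 − 0.0447) = 7.2100 / 0.0323 = 223.2198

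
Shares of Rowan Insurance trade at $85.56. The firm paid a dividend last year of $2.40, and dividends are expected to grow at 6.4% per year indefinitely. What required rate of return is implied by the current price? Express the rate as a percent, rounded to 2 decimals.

9.38%

Rearranging the constant-growth DDM: r = D₁/P₀ + g.
D₁ = 2.40 × (1 + 0.064) = 2.5536.
r = 2.5536 / 85.56 + 0.064 = 0.02985 + 0.064 = 0.09385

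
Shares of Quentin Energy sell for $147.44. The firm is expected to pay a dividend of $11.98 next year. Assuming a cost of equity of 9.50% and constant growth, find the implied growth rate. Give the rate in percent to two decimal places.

1.37%

From P₀ = D₁/(r − g), the implied growth is g = r − D₁/P₀.
g = 0.095 − 11.98/147.44 = 0.095 − 0.08125 = 0.01375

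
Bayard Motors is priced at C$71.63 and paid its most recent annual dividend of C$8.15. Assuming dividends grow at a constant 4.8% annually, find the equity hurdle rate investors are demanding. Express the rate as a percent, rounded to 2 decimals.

16.72%

Rearranging the constant-growth DDM: r = D₁/P₀ + g.
D₁ = 8.15 × (1 + 0.048) = 8.5412.
r = 8.5412 / 71.63 + 0.048 = 0.11924 + 0.048 = 0.16724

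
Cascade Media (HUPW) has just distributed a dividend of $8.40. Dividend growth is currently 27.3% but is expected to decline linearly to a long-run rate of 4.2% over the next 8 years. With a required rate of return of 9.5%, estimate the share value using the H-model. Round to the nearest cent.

$311.59

H-model: P₀ = D₀[(1+g_L) + H(g_S−g_L)]/(r−g_L), with H = 8/2 = 4.
P₀ = 8.40 × [(1+0.042) + 4×(0.273−0.042)] / (0.095−0.042)
   = 8.40 × 1.9660 / 0.053 = 311.5925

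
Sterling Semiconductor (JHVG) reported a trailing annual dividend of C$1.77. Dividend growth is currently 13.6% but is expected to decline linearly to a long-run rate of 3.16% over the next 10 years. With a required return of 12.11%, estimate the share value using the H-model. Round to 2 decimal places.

H-model: P₀ = D₀[(1+g_L) + H(g_S−g_L)]/(r−g_L), with H = 10/2 = 5.
P₀ = 1.77 × [(1+0.0316) + 5×(0.136−0.0316)] / (0.1211−0.0316)
   = 1.77 × 1.5536 / 0.0895 = 30.7248

C$30.72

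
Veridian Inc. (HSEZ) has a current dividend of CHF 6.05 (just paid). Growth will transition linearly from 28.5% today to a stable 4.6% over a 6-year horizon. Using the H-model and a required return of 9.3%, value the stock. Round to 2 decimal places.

CHF 226.94

H-model: P₀ = D₀[(1+g_L) + H(g_S−g_L)]/(r−g_L), with H = 6/2 = 3.
P₀ = 6.05 × [(1+0.046) + 3×(0.285−0.046)] / (0.093−0.046)
   = 6.05 × 1.7630 / 0.047 = 226.9394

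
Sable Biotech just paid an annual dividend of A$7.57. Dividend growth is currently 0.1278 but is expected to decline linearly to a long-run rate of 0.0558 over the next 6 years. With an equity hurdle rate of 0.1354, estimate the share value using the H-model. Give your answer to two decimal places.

A$120.95

H-model: P₀ = D₀[(1+g_L) + H(g_S−g_L)]/(r−g_L), with H = 6/2 = 3.
P₀ = 7.57 × [(1+0.0558) + 3×(0.1278−0.0558)] / (0.1354−0.0558)
   = 7.57 × 1.2718 / 0.0796 = 120.9488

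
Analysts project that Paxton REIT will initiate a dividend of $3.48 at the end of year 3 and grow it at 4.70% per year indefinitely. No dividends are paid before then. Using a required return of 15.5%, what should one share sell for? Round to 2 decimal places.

Deferred-dividend DDM. At t=2 the remaining stream is a growing perpetuity with first payment D_3 = 3.48.
V_2 = D_3/(r−g) = 3.48/(0.155−0.047) = 32.2222
P₀ = V_2/(1+r)^2 = 32.2222/(1+0.155)^2 = 24.1541

$24.15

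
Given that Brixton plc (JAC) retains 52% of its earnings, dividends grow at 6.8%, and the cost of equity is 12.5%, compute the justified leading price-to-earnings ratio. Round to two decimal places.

8.42

Payout ratio b = 1 − 0.52 = 0.48.
Justified leading P/E = b/(r−g) = 0.48/(0.125−0.068) = 8.4211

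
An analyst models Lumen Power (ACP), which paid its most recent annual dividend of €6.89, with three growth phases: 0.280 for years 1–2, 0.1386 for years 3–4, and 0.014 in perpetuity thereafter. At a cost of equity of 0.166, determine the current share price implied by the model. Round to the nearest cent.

€84.71

Three-stage DDM. Project D₁…D_4; terminal Gordon value at t=4 with g = 0.014; discount at r = 0.166.
D_1 = 8.8192
D_2 = 11.2886
D_3 = 12.8532
D_4 = 14.6346
TV_4 = 14.8395/(0.166−0.014) = 97.6283
P₀ = Σ Dₜ/(1+r)ᵗ + TV_4/(1+r)^4 = 84.7102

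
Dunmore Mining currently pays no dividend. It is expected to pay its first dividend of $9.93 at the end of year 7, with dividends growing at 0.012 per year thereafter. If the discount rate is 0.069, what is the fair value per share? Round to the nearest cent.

Deferred-dividend DDM. At t=6 the remaining stream is a growing perpetuity with first payment D_7 = 9.93.
V_6 = D_7/(r−g) = 9.93/(0.069−0.012) = 174.2105
P₀ = V_6/(1+r)^6 = 174.2105/(1+0.069)^6 = 116.7369

$116.74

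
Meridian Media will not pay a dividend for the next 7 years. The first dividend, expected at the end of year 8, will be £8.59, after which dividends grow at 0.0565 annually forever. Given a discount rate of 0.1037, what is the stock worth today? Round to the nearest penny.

£91.22

Deferred-dividend DDM. At t=7 the remaining stream is a growing perpetuity with first payment D_8 = 8.59.
V_7 = D_8/(r−g) = 8.59/(0.1037−0.0565) = 181.9915
P₀ = V_7/(1+r)^7 = 181.9915/(1+0.1037)^7 = 91.2208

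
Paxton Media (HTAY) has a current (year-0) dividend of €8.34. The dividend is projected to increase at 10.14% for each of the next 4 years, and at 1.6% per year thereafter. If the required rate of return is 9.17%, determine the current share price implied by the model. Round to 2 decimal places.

€150.07

Two-stage DDM. Project D₁…D_4 at 0.1014, terminal growth 0.016, discount at r = 0.0917.
D_1 = 9.1857
D_2 = 10.1171
D_3 = 11.1430
D_4 = 12.2729
Terminal value at t=4: TV = D_5/(r−g) = 12.4692/(0.0917−0.016) = 164.7192
P₀ = 9.1857/(1+0.0917)^1 + 10.1171/(1+0.0917)^2 + 11.1430/(1+0.0917)^3 + 12.2729/(1+0.0917)^4 + 164.7192/(1+0.0917)^4 = 150.0737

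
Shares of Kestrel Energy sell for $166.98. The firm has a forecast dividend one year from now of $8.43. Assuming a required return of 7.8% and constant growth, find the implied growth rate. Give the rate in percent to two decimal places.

From P₀ = D₁/(r − g), the implied growth is g = r − D₁/P₀.
g = 0.078 − 8.43/166.98 = 0.078 − 0.05049 = 0.02751

2.75%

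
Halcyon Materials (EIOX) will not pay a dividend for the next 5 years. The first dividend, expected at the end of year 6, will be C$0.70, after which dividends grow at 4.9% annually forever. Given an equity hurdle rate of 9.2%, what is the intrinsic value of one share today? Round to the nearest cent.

Deferred-dividend DDM. At t=5 the remaining stream is a growing perpetuity with first payment D_6 = 0.70.
V_5 = D_6/(r−g) = 0.70/(0.092−0.049) = 16.2791
P₀ = V_5/(1+r)^5 = 16.2791/(1+0.092)^5 = 10.4837

C$10.48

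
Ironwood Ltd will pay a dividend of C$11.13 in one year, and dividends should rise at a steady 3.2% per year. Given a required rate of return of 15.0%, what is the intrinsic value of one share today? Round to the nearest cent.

Gordon growth model: P₀ = D₁/(r − g), with D₁ = 11.13 given directly.
P₀ = 11.1300 / (0.15 − 0.032) = 11.1300 / 0.118 = 94.3220

C$94.32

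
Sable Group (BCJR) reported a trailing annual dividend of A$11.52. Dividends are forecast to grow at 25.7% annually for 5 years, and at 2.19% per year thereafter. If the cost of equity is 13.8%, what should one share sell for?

Two-stage DDM. Project D₁…D_5 at 0.257, terminal growth 0.0219, discount at r = 0.138.
D_1 = 14.4806
D_2 = 18.2022
D_3 = 22.8801
D_4 = 28.7603
D_5 = 36.1517
Terminal value at t=5: TV = D_6/(r−g) = 36.9434/(0.138−0.0219) = 318.2036
P₀ = 14.4806/(1+0.138)^1 + 18.2022/(1+0.138)^2 + 22.8801/(1+0.138)^3 + 28.7603/(1+0.138)^4 + 36.1517/(1+0.138)^5 + 318.2036/(1+0.138)^5 = 245.1173

A$245.12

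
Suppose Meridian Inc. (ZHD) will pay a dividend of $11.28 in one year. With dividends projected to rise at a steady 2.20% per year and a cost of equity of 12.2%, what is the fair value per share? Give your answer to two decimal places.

$112.80

Gordon growth model: P₀ = D₁/(r − g), with D₁ = 11.28 given directly.
P₀ = 11.2800 / (0.122 − 0.022) = 11.2800 / 0.1 = 112.8000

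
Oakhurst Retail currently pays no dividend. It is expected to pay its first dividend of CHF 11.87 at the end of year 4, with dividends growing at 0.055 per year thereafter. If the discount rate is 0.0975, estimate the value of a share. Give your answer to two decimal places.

Deferred-dividend DDM. At t=3 the remaining stream is a growing perpetuity with first payment D_4 = 11.87.
V_3 = D_4/(r−g) = 11.87/(0.0975−0.055) = 279.2941
P₀ = V_3/(1+r)^3 = 279.2941/(1+0.0975)^3 = 211.2750

CHF 211.28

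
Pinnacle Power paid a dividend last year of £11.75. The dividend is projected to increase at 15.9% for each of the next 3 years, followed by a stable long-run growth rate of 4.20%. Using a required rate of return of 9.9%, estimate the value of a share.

£291.18

Two-stage DDM. Project D₁…D_3 at 0.159, terminal growth 0.042, discount at r = 0.099.
D_1 = 13.6182
D_2 = 15.7836
D_3 = 18.2931
Terminal value at t=3: TV = D_4/(r−g) = 19.0614/(0.099−0.042) = 334.4114
P₀ = 13.6182/(1+0.099)^1 + 15.7836/(1+0.099)^2 + 18.2931/(1+0.099)^3 + 334.4114/(1+0.099)^3 = 291.1756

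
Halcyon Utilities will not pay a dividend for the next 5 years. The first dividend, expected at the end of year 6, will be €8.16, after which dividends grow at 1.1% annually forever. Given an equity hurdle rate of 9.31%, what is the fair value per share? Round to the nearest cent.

€63.69

Deferred-dividend DDM. At t=5 the remaining stream is a growing perpetuity with first payment D_6 = 8.16.
V_5 = D_6/(r−g) = 8.16/(0.0931−0.011) = 99.3910
P₀ = V_5/(1+r)^5 = 99.3910/(1+0.0931)^5 = 63.6865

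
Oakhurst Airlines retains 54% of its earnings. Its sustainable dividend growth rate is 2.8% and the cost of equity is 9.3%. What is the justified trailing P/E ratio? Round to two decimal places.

Payout ratio b = 1 − 0.54 = 0.46.
Justified trailing P/E = b(1+g)/(r−g) = 0.46×(1+0.028)/(0.093−0.028) = 7.2751

7.28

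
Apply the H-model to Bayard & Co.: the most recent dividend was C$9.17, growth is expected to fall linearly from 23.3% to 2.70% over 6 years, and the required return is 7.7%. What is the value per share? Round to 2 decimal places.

C$301.69

H-model: P₀ = D₀[(1+g_L) + H(g_S−g_L)]/(r−g_L), with H = 6/2 = 3.
P₀ = 9.17 × [(1+0.027) + 3×(0.233−0.027)] / (0.077−0.027)
   = 9.17 × 1.6450 / 0.05 = 301.6930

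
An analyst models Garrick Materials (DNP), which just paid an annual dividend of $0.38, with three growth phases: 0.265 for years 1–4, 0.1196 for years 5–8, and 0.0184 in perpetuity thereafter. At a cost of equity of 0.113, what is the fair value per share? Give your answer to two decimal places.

Three-stage DDM. Project D₁…D_8; terminal Gordon value at t=8 with g = 0.0184; discount at r = 0.113.
D_1 = 0.4807
D_2 = 0.6081
D_3 = 0.7692
D_4 = 0.9731
D_5 = 1.0895
D_6 = 1.2198
D_7 = 1.3656
D_8 = 1.5290
TV_8 = 1.5571/(0.113−0.0184) = 16.4598
P₀ = Σ Dₜ/(1+r)ᵗ + TV_8/(1+r)^8 = 11.6788

$11.68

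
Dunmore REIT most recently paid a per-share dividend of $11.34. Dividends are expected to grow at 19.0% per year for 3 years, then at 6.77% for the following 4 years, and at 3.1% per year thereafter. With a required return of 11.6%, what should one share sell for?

Three-stage DDM. Project D₁…D_7; terminal Gordon value at t=7 with g = 0.031; discount at r = 0.116.
D_1 = 13.4946
D_2 = 16.0586
D_3 = 19.1097
D_4 = 20.4034
D_5 = 21.7847
D_6 = 23.2596
D_7 = 24.8342
TV_7 = 25.6041/(0.116−0.031) = 301.2247
P₀ = Σ Dₜ/(1+r)ᵗ + TV_7/(1+r)^7 = 227.7452

$227.75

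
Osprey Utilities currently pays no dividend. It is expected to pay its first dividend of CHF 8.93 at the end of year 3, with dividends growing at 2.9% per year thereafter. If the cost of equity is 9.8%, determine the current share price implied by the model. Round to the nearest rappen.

Deferred-dividend DDM. At t=2 the remaining stream is a growing perpetuity with first payment D_3 = 8.93.
V_2 = D_3/(r−g) = 8.93/(0.098−0.029) = 129.4203
P₀ = V_2/(1+r)^2 = 129.4203/(1+0.098)^2 = 107.3489

CHF 107.35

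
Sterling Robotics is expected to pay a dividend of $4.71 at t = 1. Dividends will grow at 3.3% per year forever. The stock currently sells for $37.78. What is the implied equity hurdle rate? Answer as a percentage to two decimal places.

15.77%

Rearranging the constant-growth DDM: r = D₁/P₀ + g.
r = 4.7100 / 37.78 + 0.033 = 0.12467 + 0.033 = 0.15767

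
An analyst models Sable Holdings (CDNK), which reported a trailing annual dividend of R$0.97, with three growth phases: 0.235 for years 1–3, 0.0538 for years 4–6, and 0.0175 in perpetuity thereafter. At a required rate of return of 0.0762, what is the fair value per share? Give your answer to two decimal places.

Three-stage DDM. Project D₁…D_6; terminal Gordon value at t=6 with g = 0.0175; discount at r = 0.0762.
D_1 = 1.1979
D_2 = 1.4795
D_3 = 1.8271
D_4 = 1.9254
D_5 = 2.0290
D_6 = 2.1382
TV_6 = 2.1756/(0.0762−0.0175) = 37.0633
P₀ = Σ Dₜ/(1+r)ᵗ + TV_6/(1+r)^6 = 31.9288

R$31.93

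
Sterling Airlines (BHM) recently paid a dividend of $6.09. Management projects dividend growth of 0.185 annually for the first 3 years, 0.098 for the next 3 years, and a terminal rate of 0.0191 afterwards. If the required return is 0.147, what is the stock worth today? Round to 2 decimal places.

Three-stage DDM. Project D₁…D_6; terminal Gordon value at t=6 with g = 0.0191; discount at r = 0.147.
D_1 = 7.2167
D_2 = 8.5517
D_3 = 10.1338
D_4 = 11.1269
D_5 = 12.2174
D_6 = 13.4147
TV_6 = 13.6709/(0.147−0.0191) = 106.8872
P₀ = Σ Dₜ/(1+r)ᵗ + TV_6/(1+r)^6 = 84.9216

$84.92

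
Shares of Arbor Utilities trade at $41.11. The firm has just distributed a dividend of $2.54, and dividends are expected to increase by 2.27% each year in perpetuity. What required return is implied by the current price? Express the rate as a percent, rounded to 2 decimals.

Rearranging the constant-growth DDM: r = D₁/P₀ + g.
D₁ = 2.54 × (1 + 0.0227) = 2.5977.
r = 2.5977 / 41.11 + 0.0227 = 0.06319 + 0.0227 = 0.08589

8.59%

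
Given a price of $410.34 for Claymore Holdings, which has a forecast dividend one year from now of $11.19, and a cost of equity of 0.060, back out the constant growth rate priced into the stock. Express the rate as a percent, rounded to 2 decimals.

From P₀ = D₁/(r − g), the implied growth is g = r − D₁/P₀.
g = 0.06 − 11.19/410.34 = 0.06 − 0.02727 = 0.03273

3.27%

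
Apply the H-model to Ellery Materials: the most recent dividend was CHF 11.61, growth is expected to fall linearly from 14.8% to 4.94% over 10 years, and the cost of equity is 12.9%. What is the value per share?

CHF 224.97

H-model: P₀ = D₀[(1+g_L) + H(g_S−g_L)]/(r−g_L), with H = 10/2 = 5.
P₀ = 11.61 × [(1+0.0494) + 5×(0.148−0.0494)] / (0.129−0.0494)
   = 11.61 × 1.5424 / 0.0796 = 224.9656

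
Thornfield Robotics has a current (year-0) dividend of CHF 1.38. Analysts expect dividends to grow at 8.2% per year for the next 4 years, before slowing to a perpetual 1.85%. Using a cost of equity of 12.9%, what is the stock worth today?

CHF 15.70

Two-stage DDM. Project D₁…D_4 at 0.082, terminal growth 0.0185, discount at r = 0.129.
D_1 = 1.4932
D_2 = 1.6156
D_3 = 1.7481
D_4 = 1.8914
Terminal value at t=4: TV = D_5/(r−g) = 1.9264/(0.129−0.0185) = 17.4336
P₀ = 1.4932/(1+0.129)^1 + 1.6156/(1+0.129)^2 + 1.7481/(1+0.129)^3 + 1.8914/(1+0.129)^4 + 17.4336/(1+0.129)^4 = 15.6992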